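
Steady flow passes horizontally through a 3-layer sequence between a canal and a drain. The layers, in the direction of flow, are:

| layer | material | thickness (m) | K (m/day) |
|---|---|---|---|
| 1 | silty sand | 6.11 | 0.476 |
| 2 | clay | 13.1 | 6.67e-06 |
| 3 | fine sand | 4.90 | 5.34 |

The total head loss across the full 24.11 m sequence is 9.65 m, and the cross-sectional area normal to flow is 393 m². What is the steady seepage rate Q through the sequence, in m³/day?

0.00193

Flow is perpendicular to layering, so the layers act in series and the equivalent K is the thickness-weighted harmonic mean.
Total thickness L = 6.11 + 13.1 + 4.90 = 24.11 m.
Σ(b_i/K_i) = 6.11/0.476 + 13.1/6.67e-06 + 4.90/5.34 = 1.964e+06 d.
K_eq = L / Σ(b_i/K_i) = 24.11 / 1.964e+06 = 1.228e-05 m/day.
Q = K_eq · A · (Δh/L) = 1.228e-05 × 393 × (9.65/24.11) = 0.001931 m³/day.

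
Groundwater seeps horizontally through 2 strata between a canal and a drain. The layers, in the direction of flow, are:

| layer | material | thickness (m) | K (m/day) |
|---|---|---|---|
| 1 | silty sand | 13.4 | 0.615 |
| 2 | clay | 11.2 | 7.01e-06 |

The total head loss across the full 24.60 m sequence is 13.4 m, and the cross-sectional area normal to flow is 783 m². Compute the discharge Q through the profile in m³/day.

Flow is perpendicular to layering, so the layers act in series and the equivalent K is the thickness-weighted harmonic mean.
Total thickness L = 13.4 + 11.2 = 24.60 m.
Σ(b_i/K_i) = 13.4/0.615 + 11.2/7.01e-06 = 1.598e+06 d.
K_eq = L / Σ(b_i/K_i) = 24.60 / 1.598e+06 = 1.540e-05 m/day.
Q = K_eq · A · (Δh/L) = 1.540e-05 × 783 × (13.4/24.60) = 0.006567 m³/day.

0.00657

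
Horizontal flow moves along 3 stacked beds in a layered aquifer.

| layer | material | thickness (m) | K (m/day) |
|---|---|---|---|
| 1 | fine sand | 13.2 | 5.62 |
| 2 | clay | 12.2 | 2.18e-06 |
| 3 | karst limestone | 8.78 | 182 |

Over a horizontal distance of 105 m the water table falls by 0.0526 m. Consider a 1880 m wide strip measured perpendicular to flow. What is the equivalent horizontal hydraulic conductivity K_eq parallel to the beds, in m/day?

Flow is parallel to layering, so each bed carries its own Darcy discharge and the transmissivities add.
Σ(K_i·b_i) = 5.62×13.2 + 2.18e-06×12.2 + 182×8.78 = 1672 m²/day.
Total thickness b = 34.18 m, so K_eq = Σ(K_i·b_i)/b = 48.92 m/day.

48.9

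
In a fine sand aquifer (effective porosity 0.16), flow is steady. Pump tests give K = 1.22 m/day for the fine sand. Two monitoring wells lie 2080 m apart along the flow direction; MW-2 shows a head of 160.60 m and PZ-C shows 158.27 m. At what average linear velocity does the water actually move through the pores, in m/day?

Hydraulic gradient i = (160.60 − 158.27) / 2080 = 2.33 / 2080 = 0.001120.
Darcy flux q = K · i = 1.220 × 0.001120 = 0.001367 m/day.
Seepage velocity v = q / n_e = 0.001367 / 0.16 = 0.008541 m/day.

0.00854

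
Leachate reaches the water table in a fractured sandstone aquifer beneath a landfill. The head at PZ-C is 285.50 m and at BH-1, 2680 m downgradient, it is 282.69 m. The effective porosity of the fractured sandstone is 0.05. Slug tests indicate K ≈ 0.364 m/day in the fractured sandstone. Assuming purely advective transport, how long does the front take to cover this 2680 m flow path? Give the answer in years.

Hydraulic gradient i = (285.50 − 282.69) / 2680 = 2.81 / 2680 = 0.001049.
Darcy flux q = K · i = 0.3640 × 0.001049 = 0.0003817 m/day.
Seepage velocity v = q / n_e = 0.0003817 / 0.05 = 0.007633 m/day.
Travel time t = L / v = 2680 / 0.007633 = 3.511e+05 days = 961.3 years.

961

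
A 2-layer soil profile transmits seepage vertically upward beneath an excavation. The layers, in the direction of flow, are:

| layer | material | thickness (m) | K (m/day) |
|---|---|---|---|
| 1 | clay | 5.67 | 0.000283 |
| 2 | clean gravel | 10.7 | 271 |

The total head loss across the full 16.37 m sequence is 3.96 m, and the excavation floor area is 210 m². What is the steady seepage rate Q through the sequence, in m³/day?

Flow is perpendicular to layering, so the layers act in series and the equivalent K is the thickness-weighted harmonic mean.
Total thickness L = 5.67 + 10.7 = 16.37 m.
Σ(b_i/K_i) = 5.67/0.000283 + 10.7/271 = 20035 d.
K_eq = L / Σ(b_i/K_i) = 16.37 / 20035 = 0.0008171 m/day.
Q = K_eq · A · (Δh/L) = 0.0008171 × 210 × (3.96/16.37) = 0.04151 m³/day.

0.0415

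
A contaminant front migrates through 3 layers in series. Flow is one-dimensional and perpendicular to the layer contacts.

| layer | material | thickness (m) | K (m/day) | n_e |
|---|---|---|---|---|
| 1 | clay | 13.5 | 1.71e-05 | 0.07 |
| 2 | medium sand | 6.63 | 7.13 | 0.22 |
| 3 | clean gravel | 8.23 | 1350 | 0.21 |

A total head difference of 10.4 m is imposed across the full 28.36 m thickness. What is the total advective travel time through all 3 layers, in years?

859

With flow normal to the layers, continuity requires the same specific discharge q through every layer.
Σ(b_i/K_i) = 13.5/1.71e-05 + 6.63/7.13 + 8.23/1350 = 7.895e+05 d.
q = Δh / Σ(b_i/K_i) = 10.4 / 7.895e+05 = 1.317e-05 m/day.
In each layer the seepage velocity is v_i = q/n_i, so the layer transit time is t_i = b_i·n_i / q:
  layer 1 (clay): t_1 = 13.5 × 0.07 / 1.317e-05 = 71736 d
  layer 2 (medium sand): t_2 = 6.63 × 0.22 / 1.317e-05 = 1.107e+05 d
  layer 3 (clean gravel): t_3 = 8.23 × 0.21 / 1.317e-05 = 1.312e+05 d
Total t = Σ t_i = 3.137e+05 days = 858.7 years.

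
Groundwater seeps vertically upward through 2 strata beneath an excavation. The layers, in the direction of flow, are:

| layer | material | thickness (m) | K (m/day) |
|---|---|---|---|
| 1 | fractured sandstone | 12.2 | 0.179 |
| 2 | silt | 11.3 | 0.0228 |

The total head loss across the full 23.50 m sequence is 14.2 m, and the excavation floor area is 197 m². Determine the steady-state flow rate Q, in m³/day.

Flow is perpendicular to layering, so the layers act in series and the equivalent K is the thickness-weighted harmonic mean.
Total thickness L = 12.2 + 11.3 = 23.50 m.
Σ(b_i/K_i) = 12.2/0.179 + 11.3/0.0228 = 563.8 d.
K_eq = L / Σ(b_i/K_i) = 23.50 / 563.8 = 0.04168 m/day.
Q = K_eq · A · (Δh/L) = 0.04168 × 197 × (14.2/23.50) = 4.962 m³/day.

4.96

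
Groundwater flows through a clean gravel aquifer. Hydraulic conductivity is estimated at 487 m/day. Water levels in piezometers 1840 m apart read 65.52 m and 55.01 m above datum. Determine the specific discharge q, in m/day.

2.78

Hydraulic gradient i = (65.52 − 55.01) / 1840 = 10.51 / 1840 = 0.005712.
Specific discharge q = K · i = 487.0 × 0.005712 = 2.782 m/day.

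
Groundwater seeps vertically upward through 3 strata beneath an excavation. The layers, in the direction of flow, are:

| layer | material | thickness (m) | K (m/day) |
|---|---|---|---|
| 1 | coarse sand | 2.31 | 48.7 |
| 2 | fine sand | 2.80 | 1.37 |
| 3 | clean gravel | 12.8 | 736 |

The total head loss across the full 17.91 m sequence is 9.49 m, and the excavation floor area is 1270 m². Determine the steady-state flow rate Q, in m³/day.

5720

Flow is perpendicular to layering, so the layers act in series and the equivalent K is the thickness-weighted harmonic mean.
Total thickness L = 2.31 + 2.80 + 12.8 = 17.91 m.
Σ(b_i/K_i) = 2.31/48.7 + 2.80/1.37 + 12.8/736 = 2.109 d.
K_eq = L / Σ(b_i/K_i) = 17.91 / 2.109 = 8.494 m/day.
Q = K_eq · A · (Δh/L) = 8.494 × 1270 × (9.49/17.91) = 5716 m³/day.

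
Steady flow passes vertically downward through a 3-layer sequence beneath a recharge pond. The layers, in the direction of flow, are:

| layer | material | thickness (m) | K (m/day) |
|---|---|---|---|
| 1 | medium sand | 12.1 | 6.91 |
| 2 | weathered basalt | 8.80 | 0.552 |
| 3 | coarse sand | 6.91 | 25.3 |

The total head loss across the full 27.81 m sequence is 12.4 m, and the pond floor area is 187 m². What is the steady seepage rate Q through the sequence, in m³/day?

Flow is perpendicular to layering, so the layers act in series and the equivalent K is the thickness-weighted harmonic mean.
Total thickness L = 12.1 + 8.80 + 6.91 = 27.81 m.
Σ(b_i/K_i) = 12.1/6.91 + 8.80/0.552 + 6.91/25.3 = 17.97 d.
K_eq = L / Σ(b_i/K_i) = 27.81 / 17.97 = 1.548 m/day.
Q = K_eq · A · (Δh/L) = 1.548 × 187 × (12.4/27.81) = 129.1 m³/day.

129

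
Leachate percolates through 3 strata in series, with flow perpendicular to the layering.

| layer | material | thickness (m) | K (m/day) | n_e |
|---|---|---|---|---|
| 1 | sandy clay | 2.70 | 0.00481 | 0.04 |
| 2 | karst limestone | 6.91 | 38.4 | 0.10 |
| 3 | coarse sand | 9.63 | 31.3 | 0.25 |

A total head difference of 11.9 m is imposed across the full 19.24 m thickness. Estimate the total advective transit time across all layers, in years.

0.414

With flow normal to the layers, continuity requires the same specific discharge q through every layer.
Σ(b_i/K_i) = 2.70/0.00481 + 6.91/38.4 + 9.63/31.3 = 561.8 d.
q = Δh / Σ(b_i/K_i) = 11.9 / 561.8 = 0.02118 m/day.
In each layer the seepage velocity is v_i = q/n_i, so the layer transit time is t_i = b_i·n_i / q:
  layer 1 (sandy clay): t_1 = 2.70 × 0.04 / 0.02118 = 5.099 d
  layer 2 (karst limestone): t_2 = 6.91 × 0.10 / 0.02118 = 32.62 d
  layer 3 (coarse sand): t_3 = 9.63 × 0.25 / 0.02118 = 113.7 d
Total t = Σ t_i = 151.4 days = 0.4145 years.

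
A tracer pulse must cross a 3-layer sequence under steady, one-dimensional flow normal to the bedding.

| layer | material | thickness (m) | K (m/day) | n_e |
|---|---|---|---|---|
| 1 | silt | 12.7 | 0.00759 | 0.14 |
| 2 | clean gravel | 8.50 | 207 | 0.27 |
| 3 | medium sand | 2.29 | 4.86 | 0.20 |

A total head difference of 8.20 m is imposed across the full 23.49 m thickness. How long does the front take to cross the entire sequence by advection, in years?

With flow normal to the layers, continuity requires the same specific discharge q through every layer.
Σ(b_i/K_i) = 12.7/0.00759 + 8.50/207 + 2.29/4.86 = 1674 d.
q = Δh / Σ(b_i/K_i) = 8.20 / 1674 = 0.004899 m/day.
In each layer the seepage velocity is v_i = q/n_i, so the layer transit time is t_i = b_i·n_i / q:
  layer 1 (silt): t_1 = 12.7 × 0.14 / 0.004899 = 362.9 d
  layer 2 (clean gravel): t_2 = 8.50 × 0.27 / 0.004899 = 468.5 d
  layer 3 (medium sand): t_3 = 2.29 × 0.20 / 0.004899 = 93.49 d
Total t = Σ t_i = 924.9 days = 2.532 years.

2.53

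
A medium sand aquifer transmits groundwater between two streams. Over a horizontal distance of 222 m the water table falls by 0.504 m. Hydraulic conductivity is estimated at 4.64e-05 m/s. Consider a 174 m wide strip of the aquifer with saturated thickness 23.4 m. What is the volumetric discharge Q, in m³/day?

37.1

Convert K: 4.64e-05 m/s × 86400 = 4.009 m/day.
Cross-sectional area A = 174 × 23.4 = 4072 m².
Hydraulic gradient i = Δh / L = 0.504 / 222 = 0.002270.
Darcy's law: Q = K · A · i = 4.009 × 4072 × 0.002270 = 37.06 m³/day.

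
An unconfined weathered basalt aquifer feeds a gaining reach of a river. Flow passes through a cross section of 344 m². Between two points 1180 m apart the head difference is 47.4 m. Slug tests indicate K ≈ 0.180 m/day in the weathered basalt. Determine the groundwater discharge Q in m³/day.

2.49

Hydraulic gradient i = Δh / L = 47.4 / 1180 = 0.04017.
Darcy's law: Q = K · A · i = 0.1800 × 344.0 × 0.04017 = 2.487 m³/day.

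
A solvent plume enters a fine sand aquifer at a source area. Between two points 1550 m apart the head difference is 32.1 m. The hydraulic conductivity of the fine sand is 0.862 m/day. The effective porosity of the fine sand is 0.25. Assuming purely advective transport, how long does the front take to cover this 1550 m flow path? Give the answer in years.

Hydraulic gradient i = Δh / L = 32.1 / 1550 = 0.02071.
Darcy flux q = K · i = 0.8620 × 0.02071 = 0.01785 m/day.
Seepage velocity v = q / n_e = 0.01785 / 0.25 = 0.07141 m/day.
Travel time t = L / v = 1550 / 0.07141 = 21707 days = 59.43 years.

59.4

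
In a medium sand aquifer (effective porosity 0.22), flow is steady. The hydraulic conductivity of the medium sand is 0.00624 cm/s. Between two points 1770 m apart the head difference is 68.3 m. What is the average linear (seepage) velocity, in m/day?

0.946

Convert K: 0.00624 cm/s × 864 = 5.391 m/day.
Hydraulic gradient i = Δh / L = 68.3 / 1770 = 0.03859.
Darcy flux q = K · i = 5.391 × 0.03859 = 0.2080 m/day.
Seepage velocity v = q / n_e = 0.2080 / 0.22 = 0.9456 m/day.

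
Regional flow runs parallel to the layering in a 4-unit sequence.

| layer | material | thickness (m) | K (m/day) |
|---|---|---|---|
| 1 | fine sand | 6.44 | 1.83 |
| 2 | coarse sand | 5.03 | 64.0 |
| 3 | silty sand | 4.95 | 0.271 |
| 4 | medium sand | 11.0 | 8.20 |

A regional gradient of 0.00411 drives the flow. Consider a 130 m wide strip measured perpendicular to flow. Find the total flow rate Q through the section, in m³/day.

227

Flow is parallel to layering, so each bed carries its own Darcy discharge and the transmissivities add.
Σ(K_i·b_i) = 1.83×6.44 + 64.0×5.03 + 0.271×4.95 + 8.20×11.0 = 425.2 m²/day.
Hydraulic gradient i = 0.00411.
Q = Σ(K_i·b_i) · W · i = 425.2 × 130 × 0.004110 = 227.2 m³/day.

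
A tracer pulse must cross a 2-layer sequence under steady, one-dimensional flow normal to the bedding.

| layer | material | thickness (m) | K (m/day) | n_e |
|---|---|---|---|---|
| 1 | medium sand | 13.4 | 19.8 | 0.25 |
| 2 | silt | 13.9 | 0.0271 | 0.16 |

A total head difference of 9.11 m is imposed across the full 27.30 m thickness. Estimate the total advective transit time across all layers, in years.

0.860

With flow normal to the layers, continuity requires the same specific discharge q through every layer.
Σ(b_i/K_i) = 13.4/19.8 + 13.9/0.0271 = 513.6 d.
q = Δh / Σ(b_i/K_i) = 9.11 / 513.6 = 0.01774 m/day.
In each layer the seepage velocity is v_i = q/n_i, so the layer transit time is t_i = b_i·n_i / q:
  layer 1 (medium sand): t_1 = 13.4 × 0.25 / 0.01774 = 188.9 d
  layer 2 (silt): t_2 = 13.9 × 0.16 / 0.01774 = 125.4 d
Total t = Σ t_i = 314.2 days = 0.8604 years.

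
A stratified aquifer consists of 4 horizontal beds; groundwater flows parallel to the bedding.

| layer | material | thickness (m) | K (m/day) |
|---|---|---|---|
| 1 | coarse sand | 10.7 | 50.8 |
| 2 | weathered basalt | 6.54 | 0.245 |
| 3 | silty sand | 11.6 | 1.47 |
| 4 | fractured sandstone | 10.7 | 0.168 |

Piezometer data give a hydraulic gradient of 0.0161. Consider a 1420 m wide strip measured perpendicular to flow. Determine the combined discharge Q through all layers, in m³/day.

Flow is parallel to layering, so each bed carries its own Darcy discharge and the transmissivities add.
Σ(K_i·b_i) = 50.8×10.7 + 0.245×6.54 + 1.47×11.6 + 0.168×10.7 = 564.0 m²/day.
Hydraulic gradient i = 0.0161.
Q = Σ(K_i·b_i) · W · i = 564.0 × 1420 × 0.01610 = 12894 m³/day.

12900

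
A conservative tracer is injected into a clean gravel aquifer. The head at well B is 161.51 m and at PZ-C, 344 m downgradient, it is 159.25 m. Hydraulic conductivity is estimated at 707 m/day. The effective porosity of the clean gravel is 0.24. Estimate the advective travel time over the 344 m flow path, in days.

17.8

Hydraulic gradient i = (161.51 − 159.25) / 344 = 2.26 / 344 = 0.006570.
Darcy flux q = K · i = 707.0 × 0.006570 = 4.645 m/day.
Seepage velocity v = q / n_e = 4.645 / 0.24 = 19.35 m/day.
Travel time t = L / v = 344 / 19.35 = 17.77 days.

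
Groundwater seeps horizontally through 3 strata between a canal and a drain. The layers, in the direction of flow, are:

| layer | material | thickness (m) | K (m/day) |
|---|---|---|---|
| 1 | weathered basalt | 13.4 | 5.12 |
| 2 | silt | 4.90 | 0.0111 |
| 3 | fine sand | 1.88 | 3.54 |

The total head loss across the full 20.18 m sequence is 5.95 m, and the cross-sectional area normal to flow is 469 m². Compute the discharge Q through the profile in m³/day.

Flow is perpendicular to layering, so the layers act in series and the equivalent K is the thickness-weighted harmonic mean.
Total thickness L = 13.4 + 4.90 + 1.88 = 20.18 m.
Σ(b_i/K_i) = 13.4/5.12 + 4.90/0.0111 + 1.88/3.54 = 444.6 d.
K_eq = L / Σ(b_i/K_i) = 20.18 / 444.6 = 0.04539 m/day.
Q = K_eq · A · (Δh/L) = 0.04539 × 469 × (5.95/20.18) = 6.277 m³/day.

6.28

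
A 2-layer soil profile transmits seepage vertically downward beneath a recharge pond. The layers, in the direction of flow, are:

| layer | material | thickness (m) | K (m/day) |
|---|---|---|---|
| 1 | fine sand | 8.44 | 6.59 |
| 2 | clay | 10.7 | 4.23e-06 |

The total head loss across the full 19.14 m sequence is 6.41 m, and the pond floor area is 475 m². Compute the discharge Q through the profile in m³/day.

Flow is perpendicular to layering, so the layers act in series and the equivalent K is the thickness-weighted harmonic mean.
Total thickness L = 8.44 + 10.7 = 19.14 m.
Σ(b_i/K_i) = 8.44/6.59 + 10.7/4.23e-06 = 2.530e+06 d.
K_eq = L / Σ(b_i/K_i) = 19.14 / 2.530e+06 = 7.567e-06 m/day.
Q = K_eq · A · (Δh/L) = 7.567e-06 × 475 × (6.41/19.14) = 0.001204 m³/day.

0.00120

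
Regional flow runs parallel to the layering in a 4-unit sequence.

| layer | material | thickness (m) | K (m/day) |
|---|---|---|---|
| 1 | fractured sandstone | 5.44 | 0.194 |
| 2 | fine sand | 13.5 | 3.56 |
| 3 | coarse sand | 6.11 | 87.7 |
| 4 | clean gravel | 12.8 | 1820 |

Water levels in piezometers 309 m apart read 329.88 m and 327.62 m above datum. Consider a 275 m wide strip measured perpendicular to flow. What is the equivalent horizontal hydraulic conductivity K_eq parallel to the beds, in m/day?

Flow is parallel to layering, so each bed carries its own Darcy discharge and the transmissivities add.
Σ(K_i·b_i) = 0.194×5.44 + 3.56×13.5 + 87.7×6.11 + 1820×12.8 = 23881 m²/day.
Total thickness b = 37.85 m, so K_eq = Σ(K_i·b_i)/b = 630.9 m/day.

631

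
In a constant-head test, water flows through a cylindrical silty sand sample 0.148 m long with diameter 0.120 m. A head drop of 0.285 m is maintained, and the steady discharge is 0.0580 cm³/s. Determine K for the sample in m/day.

Cross-sectional area A = π·(d/2)² = π × (0.120/2)² = 0.01131 m².
Convert discharge: 0.0580 cm³/s = 5.800e-08 m³/s.
Darcy's law rearranged: K = Q·L / (A·Δh) = 5.800e-08 × 0.148 / (0.01131 × 0.285) = 2.663e-06 m/s = 0.2301 m/day.

0.230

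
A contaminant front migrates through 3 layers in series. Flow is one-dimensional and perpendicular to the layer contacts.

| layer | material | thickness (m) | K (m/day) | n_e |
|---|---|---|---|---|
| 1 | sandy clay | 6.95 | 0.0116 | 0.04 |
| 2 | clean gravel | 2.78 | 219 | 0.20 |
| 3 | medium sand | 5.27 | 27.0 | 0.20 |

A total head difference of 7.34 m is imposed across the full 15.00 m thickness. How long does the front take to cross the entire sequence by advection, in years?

With flow normal to the layers, continuity requires the same specific discharge q through every layer.
Σ(b_i/K_i) = 6.95/0.0116 + 2.78/219 + 5.27/27.0 = 599.3 d.
q = Δh / Σ(b_i/K_i) = 7.34 / 599.3 = 0.01225 m/day.
In each layer the seepage velocity is v_i = q/n_i, so the layer transit time is t_i = b_i·n_i / q:
  layer 1 (sandy clay): t_1 = 6.95 × 0.04 / 0.01225 = 22.70 d
  layer 2 (clean gravel): t_2 = 2.78 × 0.20 / 0.01225 = 45.40 d
  layer 3 (medium sand): t_3 = 5.27 × 0.20 / 0.01225 = 86.06 d
Total t = Σ t_i = 154.2 days = 0.4221 years.

0.422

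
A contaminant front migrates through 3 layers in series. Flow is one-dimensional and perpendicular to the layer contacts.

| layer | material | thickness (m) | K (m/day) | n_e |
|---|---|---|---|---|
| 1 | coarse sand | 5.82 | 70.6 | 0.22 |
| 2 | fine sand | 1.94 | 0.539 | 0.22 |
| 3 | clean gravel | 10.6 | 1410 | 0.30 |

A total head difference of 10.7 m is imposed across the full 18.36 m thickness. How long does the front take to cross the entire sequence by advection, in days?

With flow normal to the layers, continuity requires the same specific discharge q through every layer.
Σ(b_i/K_i) = 5.82/70.6 + 1.94/0.539 + 10.6/1410 = 3.689 d.
q = Δh / Σ(b_i/K_i) = 10.7 / 3.689 = 2.900 m/day.
In each layer the seepage velocity is v_i = q/n_i, so the layer transit time is t_i = b_i·n_i / q:
  layer 1 (coarse sand): t_1 = 5.82 × 0.22 / 2.900 = 0.4415 d
  layer 2 (fine sand): t_2 = 1.94 × 0.22 / 2.900 = 0.1472 d
  layer 3 (clean gravel): t_3 = 10.6 × 0.30 / 2.900 = 1.096 d
Total t = Σ t_i = 1.685 days.

1.69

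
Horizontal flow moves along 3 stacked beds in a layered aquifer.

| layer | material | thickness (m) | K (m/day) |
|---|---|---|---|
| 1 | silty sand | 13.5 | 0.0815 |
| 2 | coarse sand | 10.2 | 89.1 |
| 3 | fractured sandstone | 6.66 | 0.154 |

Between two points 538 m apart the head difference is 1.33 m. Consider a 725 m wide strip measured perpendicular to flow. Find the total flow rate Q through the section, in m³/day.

1630

Flow is parallel to layering, so each bed carries its own Darcy discharge and the transmissivities add.
Σ(K_i·b_i) = 0.0815×13.5 + 89.1×10.2 + 0.154×6.66 = 910.9 m²/day.
Hydraulic gradient i = Δh / L = 1.33 / 538 = 0.002472.
Q = Σ(K_i·b_i) · W · i = 910.9 × 725 × 0.002472 = 1633 m³/day.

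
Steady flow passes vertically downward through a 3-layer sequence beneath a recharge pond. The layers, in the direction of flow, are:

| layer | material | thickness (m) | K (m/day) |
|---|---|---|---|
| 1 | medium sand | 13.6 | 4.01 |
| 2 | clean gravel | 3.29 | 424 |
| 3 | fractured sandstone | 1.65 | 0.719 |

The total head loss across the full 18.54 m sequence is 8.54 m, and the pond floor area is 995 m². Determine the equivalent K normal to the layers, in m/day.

Flow is perpendicular to layering, so the layers act in series and the equivalent K is the thickness-weighted harmonic mean.
Total thickness L = 13.6 + 3.29 + 1.65 = 18.54 m.
Σ(b_i/K_i) = 13.6/4.01 + 3.29/424 + 1.65/0.719 = 5.694 d.
K_eq = L / Σ(b_i/K_i) = 18.54 / 5.694 = 3.256 m/day.

3.26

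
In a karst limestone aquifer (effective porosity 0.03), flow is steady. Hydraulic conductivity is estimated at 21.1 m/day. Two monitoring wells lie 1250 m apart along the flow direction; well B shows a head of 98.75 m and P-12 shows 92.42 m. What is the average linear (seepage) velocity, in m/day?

3.56

Hydraulic gradient i = (98.75 − 92.42) / 1250 = 6.33 / 1250 = 0.005064.
Darcy flux q = K · i = 21.10 × 0.005064 = 0.1069 m/day.
Seepage velocity v = q / n_e = 0.1069 / 0.03 = 3.562 m/day.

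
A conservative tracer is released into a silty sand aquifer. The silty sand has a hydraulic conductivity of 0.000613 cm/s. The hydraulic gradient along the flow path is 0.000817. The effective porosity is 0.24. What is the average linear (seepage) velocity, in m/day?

0.00180

Convert K: 0.000613 cm/s × 864 = 0.5296 m/day.
Hydraulic gradient i = 0.000817.
Darcy flux q = K · i = 0.5296 × 0.0008170 = 0.0004327 m/day.
Seepage velocity v = q / n_e = 0.0004327 / 0.24 = 0.001803 m/day.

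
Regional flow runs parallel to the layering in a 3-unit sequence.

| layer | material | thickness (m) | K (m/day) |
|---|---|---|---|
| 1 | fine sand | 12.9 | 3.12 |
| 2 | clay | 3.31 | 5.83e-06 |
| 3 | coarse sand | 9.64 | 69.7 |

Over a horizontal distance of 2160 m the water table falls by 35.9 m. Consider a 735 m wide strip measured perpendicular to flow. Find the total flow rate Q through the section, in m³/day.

8700

Flow is parallel to layering, so each bed carries its own Darcy discharge and the transmissivities add.
Σ(K_i·b_i) = 3.12×12.9 + 5.83e-06×3.31 + 69.7×9.64 = 712.2 m²/day.
Hydraulic gradient i = Δh / L = 35.9 / 2160 = 0.01662.
Q = Σ(K_i·b_i) · W · i = 712.2 × 735 × 0.01662 = 8700 m³/day.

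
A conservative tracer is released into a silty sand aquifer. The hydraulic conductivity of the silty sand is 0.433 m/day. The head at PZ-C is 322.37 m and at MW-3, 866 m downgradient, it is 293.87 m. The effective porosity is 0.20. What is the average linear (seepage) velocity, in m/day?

0.0712

Hydraulic gradient i = (322.37 − 293.87) / 866 = 28.5 / 866 = 0.03291.
Darcy flux q = K · i = 0.4330 × 0.03291 = 0.01425 m/day.
Seepage velocity v = q / n_e = 0.01425 / 0.20 = 0.07125 m/day.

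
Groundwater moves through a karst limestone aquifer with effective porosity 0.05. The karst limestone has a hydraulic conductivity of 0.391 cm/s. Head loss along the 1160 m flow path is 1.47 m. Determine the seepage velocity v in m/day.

8.56

Convert K: 0.391 cm/s × 864 = 337.8 m/day.
Hydraulic gradient i = Δh / L = 1.47 / 1160 = 0.001267.
Darcy flux q = K · i = 337.8 × 0.001267 = 0.4281 m/day.
Seepage velocity v = q / n_e = 0.4281 / 0.05 = 8.562 m/day.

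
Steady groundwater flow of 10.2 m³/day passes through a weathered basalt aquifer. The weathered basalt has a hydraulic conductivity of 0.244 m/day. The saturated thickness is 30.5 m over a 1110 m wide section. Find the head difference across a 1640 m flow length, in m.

2.03

Cross-sectional area A = 1110 × 30.5 = 33855 m².
From Q = K·A·i, i = Q / (K·A) = 10.2 / (0.2440 × 33855) = 0.001235.
Head loss Δh = i · L = 0.001235 × 1640 = 2.025 m.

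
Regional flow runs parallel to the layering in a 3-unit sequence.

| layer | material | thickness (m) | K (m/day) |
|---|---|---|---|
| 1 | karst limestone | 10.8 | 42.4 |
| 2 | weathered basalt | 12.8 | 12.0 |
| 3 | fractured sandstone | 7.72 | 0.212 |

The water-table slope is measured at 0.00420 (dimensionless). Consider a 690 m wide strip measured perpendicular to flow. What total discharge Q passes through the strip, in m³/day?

1780

Flow is parallel to layering, so each bed carries its own Darcy discharge and the transmissivities add.
Σ(K_i·b_i) = 42.4×10.8 + 12.0×12.8 + 0.212×7.72 = 613.2 m²/day.
Hydraulic gradient i = 0.00420.
Q = Σ(K_i·b_i) · W · i = 613.2 × 690 × 0.004200 = 1777 m³/day.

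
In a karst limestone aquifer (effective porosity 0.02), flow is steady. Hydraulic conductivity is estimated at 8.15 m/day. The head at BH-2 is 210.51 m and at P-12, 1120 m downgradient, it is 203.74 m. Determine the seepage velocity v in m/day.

Hydraulic gradient i = (210.51 − 203.74) / 1120 = 6.77 / 1120 = 0.006045.
Darcy flux q = K · i = 8.150 × 0.006045 = 0.04926 m/day.
Seepage velocity v = q / n_e = 0.04926 / 0.02 = 2.463 m/day.

2.46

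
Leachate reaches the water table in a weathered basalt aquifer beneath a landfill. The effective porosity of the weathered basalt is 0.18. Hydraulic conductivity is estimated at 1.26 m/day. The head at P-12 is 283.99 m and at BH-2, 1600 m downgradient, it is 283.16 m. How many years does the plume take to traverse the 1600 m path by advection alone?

Hydraulic gradient i = (283.99 − 283.16) / 1600 = 0.83 / 1600 = 0.0005188.
Darcy flux q = K · i = 1.260 × 0.0005188 = 0.0006536 m/day.
Seepage velocity v = q / n_e = 0.0006536 / 0.18 = 0.003631 m/day.
Travel time t = L / v = 1600 / 0.003631 = 4.406e+05 days = 1206 years.

1210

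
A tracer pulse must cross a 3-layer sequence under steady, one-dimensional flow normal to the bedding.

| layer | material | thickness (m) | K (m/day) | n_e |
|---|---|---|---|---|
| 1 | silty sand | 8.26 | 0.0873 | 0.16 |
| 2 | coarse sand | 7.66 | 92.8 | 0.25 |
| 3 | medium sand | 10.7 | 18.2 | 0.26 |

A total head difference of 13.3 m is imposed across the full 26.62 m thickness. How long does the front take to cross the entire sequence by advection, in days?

With flow normal to the layers, continuity requires the same specific discharge q through every layer.
Σ(b_i/K_i) = 8.26/0.0873 + 7.66/92.8 + 10.7/18.2 = 95.29 d.
q = Δh / Σ(b_i/K_i) = 13.3 / 95.29 = 0.1396 m/day.
In each layer the seepage velocity is v_i = q/n_i, so the layer transit time is t_i = b_i·n_i / q:
  layer 1 (silty sand): t_1 = 8.26 × 0.16 / 0.1396 = 9.468 d
  layer 2 (coarse sand): t_2 = 7.66 × 0.25 / 0.1396 = 13.72 d
  layer 3 (medium sand): t_3 = 10.7 × 0.26 / 0.1396 = 19.93 d
Total t = Σ t_i = 43.12 days.

43.1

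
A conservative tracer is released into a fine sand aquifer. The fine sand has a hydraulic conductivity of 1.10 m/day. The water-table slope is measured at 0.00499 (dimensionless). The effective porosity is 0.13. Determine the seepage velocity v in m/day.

0.0422

Hydraulic gradient i = 0.00499.
Darcy flux q = K · i = 1.100 × 0.004990 = 0.005489 m/day.
Seepage velocity v = q / n_e = 0.005489 / 0.13 = 0.04222 m/day.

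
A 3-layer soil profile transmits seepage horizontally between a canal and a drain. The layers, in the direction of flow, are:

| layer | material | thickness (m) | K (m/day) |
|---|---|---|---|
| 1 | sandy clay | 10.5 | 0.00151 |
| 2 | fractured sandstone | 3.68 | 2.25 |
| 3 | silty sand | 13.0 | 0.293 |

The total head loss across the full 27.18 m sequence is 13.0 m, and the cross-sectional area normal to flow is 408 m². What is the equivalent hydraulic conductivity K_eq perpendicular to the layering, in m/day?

0.00388

Flow is perpendicular to layering, so the layers act in series and the equivalent K is the thickness-weighted harmonic mean.
Total thickness L = 10.5 + 3.68 + 13.0 = 27.18 m.
Σ(b_i/K_i) = 10.5/0.00151 + 3.68/2.25 + 13.0/0.293 = 7000 d.
K_eq = L / Σ(b_i/K_i) = 27.18 / 7000 = 0.003883 m/day.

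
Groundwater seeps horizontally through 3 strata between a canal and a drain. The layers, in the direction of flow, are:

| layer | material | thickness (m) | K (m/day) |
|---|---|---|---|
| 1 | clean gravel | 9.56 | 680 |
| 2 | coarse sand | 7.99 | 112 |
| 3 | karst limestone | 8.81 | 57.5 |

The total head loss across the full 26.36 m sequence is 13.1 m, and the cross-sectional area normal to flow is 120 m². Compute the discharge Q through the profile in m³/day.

6590

Flow is perpendicular to layering, so the layers act in series and the equivalent K is the thickness-weighted harmonic mean.
Total thickness L = 9.56 + 7.99 + 8.81 = 26.36 m.
Σ(b_i/K_i) = 9.56/680 + 7.99/112 + 8.81/57.5 = 0.2386 d.
K_eq = L / Σ(b_i/K_i) = 26.36 / 0.2386 = 110.5 m/day.
Q = K_eq · A · (Δh/L) = 110.5 × 120 × (13.1/26.36) = 6588 m³/day.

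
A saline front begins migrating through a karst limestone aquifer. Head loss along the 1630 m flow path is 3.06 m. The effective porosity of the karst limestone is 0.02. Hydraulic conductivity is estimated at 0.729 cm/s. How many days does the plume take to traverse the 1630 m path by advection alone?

Convert K: 0.729 cm/s × 864 = 629.9 m/day.
Hydraulic gradient i = Δh / L = 3.06 / 1630 = 0.001877.
Darcy flux q = K · i = 629.9 × 0.001877 = 1.182 m/day.
Seepage velocity v = q / n_e = 1.182 / 0.02 = 59.12 m/day.
Travel time t = L / v = 1630 / 59.12 = 27.57 days.

27.6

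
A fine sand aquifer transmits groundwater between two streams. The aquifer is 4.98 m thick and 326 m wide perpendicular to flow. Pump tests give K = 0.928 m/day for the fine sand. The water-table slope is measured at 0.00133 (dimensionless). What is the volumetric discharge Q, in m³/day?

Cross-sectional area A = 326 × 4.98 = 1623 m².
Hydraulic gradient i = 0.00133.
Darcy's law: Q = K · A · i = 0.9280 × 1623 × 0.001330 = 2.004 m³/day.

2.00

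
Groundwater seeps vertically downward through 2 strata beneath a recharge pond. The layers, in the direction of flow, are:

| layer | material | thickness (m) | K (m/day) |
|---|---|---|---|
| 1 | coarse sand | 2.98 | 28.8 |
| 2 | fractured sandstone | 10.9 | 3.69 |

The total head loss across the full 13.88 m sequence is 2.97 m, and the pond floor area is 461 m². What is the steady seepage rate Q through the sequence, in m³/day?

448

Flow is perpendicular to layering, so the layers act in series and the equivalent K is the thickness-weighted harmonic mean.
Total thickness L = 2.98 + 10.9 = 13.88 m.
Σ(b_i/K_i) = 2.98/28.8 + 10.9/3.69 = 3.057 d.
K_eq = L / Σ(b_i/K_i) = 13.88 / 3.057 = 4.540 m/day.
Q = K_eq · A · (Δh/L) = 4.540 × 461 × (2.97/13.88) = 447.8 m³/day.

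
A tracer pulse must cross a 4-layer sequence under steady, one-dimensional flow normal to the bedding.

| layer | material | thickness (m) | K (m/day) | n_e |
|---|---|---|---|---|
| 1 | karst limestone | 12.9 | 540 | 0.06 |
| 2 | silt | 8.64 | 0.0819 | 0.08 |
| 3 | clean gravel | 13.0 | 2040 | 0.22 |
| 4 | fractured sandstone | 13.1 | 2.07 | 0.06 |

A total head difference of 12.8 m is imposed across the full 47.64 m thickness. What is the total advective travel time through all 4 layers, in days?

44.7

With flow normal to the layers, continuity requires the same specific discharge q through every layer.
Σ(b_i/K_i) = 12.9/540 + 8.64/0.0819 + 13.0/2040 + 13.1/2.07 = 111.9 d.
q = Δh / Σ(b_i/K_i) = 12.8 / 111.9 = 0.1144 m/day.
In each layer the seepage velocity is v_i = q/n_i, so the layer transit time is t_i = b_i·n_i / q:
  layer 1 (karst limestone): t_1 = 12.9 × 0.06 / 0.1144 = 6.764 d
  layer 2 (silt): t_2 = 8.64 × 0.08 / 0.1144 = 6.040 d
  layer 3 (clean gravel): t_3 = 13.0 × 0.22 / 0.1144 = 24.99 d
  layer 4 (fractured sandstone): t_4 = 13.1 × 0.06 / 0.1144 = 6.868 d
Total t = Σ t_i = 44.66 days.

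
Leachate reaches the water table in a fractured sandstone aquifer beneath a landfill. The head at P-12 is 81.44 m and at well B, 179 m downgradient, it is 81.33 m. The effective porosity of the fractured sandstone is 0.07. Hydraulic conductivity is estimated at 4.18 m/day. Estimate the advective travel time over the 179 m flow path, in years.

Hydraulic gradient i = (81.44 − 81.33) / 179 = 0.11 / 179 = 0.0006145.
Darcy flux q = K · i = 4.180 × 0.0006145 = 0.002569 m/day.
Seepage velocity v = q / n_e = 0.002569 / 0.07 = 0.03670 m/day.
Travel time t = L / v = 179 / 0.03670 = 4878 days = 13.36 years.

13.4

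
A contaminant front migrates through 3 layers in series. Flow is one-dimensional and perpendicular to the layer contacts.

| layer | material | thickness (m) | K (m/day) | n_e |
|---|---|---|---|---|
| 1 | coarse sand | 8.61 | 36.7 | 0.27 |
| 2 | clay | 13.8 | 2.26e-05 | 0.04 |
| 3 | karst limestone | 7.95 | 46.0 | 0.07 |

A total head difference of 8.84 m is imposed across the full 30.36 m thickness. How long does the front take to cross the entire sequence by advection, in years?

With flow normal to the layers, continuity requires the same specific discharge q through every layer.
Σ(b_i/K_i) = 8.61/36.7 + 13.8/2.26e-05 + 7.95/46.0 = 6.106e+05 d.
q = Δh / Σ(b_i/K_i) = 8.84 / 6.106e+05 = 1.448e-05 m/day.
In each layer the seepage velocity is v_i = q/n_i, so the layer transit time is t_i = b_i·n_i / q:
  layer 1 (coarse sand): t_1 = 8.61 × 0.27 / 1.448e-05 = 1.606e+05 d
  layer 2 (clay): t_2 = 13.8 × 0.04 / 1.448e-05 = 38129 d
  layer 3 (karst limestone): t_3 = 7.95 × 0.07 / 1.448e-05 = 38440 d
Total t = Σ t_i = 2.371e+05 days = 649.3 years.

649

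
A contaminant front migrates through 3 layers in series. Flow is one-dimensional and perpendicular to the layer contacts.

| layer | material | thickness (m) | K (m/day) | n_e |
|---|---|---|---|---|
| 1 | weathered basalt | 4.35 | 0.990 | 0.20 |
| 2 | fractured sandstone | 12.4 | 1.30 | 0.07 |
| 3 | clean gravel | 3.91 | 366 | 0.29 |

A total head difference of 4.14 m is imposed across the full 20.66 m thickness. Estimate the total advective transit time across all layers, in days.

With flow normal to the layers, continuity requires the same specific discharge q through every layer.
Σ(b_i/K_i) = 4.35/0.990 + 12.4/1.30 + 3.91/366 = 13.94 d.
q = Δh / Σ(b_i/K_i) = 4.14 / 13.94 = 0.2969 m/day.
In each layer the seepage velocity is v_i = q/n_i, so the layer transit time is t_i = b_i·n_i / q:
  layer 1 (weathered basalt): t_1 = 4.35 × 0.20 / 0.2969 = 2.930 d
  layer 2 (fractured sandstone): t_2 = 12.4 × 0.07 / 0.2969 = 2.923 d
  layer 3 (clean gravel): t_3 = 3.91 × 0.29 / 0.2969 = 3.819 d
Total t = Σ t_i = 9.672 days.

9.67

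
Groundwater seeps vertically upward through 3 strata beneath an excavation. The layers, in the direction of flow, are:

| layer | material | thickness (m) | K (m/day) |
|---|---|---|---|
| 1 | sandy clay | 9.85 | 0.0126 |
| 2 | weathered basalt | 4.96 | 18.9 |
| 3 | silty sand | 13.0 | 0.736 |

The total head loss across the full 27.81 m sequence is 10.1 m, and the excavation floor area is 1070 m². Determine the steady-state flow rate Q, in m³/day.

13.5

Flow is perpendicular to layering, so the layers act in series and the equivalent K is the thickness-weighted harmonic mean.
Total thickness L = 9.85 + 4.96 + 13.0 = 27.81 m.
Σ(b_i/K_i) = 9.85/0.0126 + 4.96/18.9 + 13.0/0.736 = 799.7 d.
K_eq = L / Σ(b_i/K_i) = 27.81 / 799.7 = 0.03478 m/day.
Q = K_eq · A · (Δh/L) = 0.03478 × 1070 × (10.1/27.81) = 13.51 m³/day.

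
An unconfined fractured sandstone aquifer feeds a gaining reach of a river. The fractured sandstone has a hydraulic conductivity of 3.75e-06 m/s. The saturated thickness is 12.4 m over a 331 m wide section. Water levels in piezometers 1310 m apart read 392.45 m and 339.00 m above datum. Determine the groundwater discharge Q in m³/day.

Convert K: 3.75e-06 m/s × 86400 = 0.3240 m/day.
Cross-sectional area A = 331 × 12.4 = 4104 m².
Hydraulic gradient i = (392.45 − 339.00) / 1310 = 53.45 / 1310 = 0.04080.
Darcy's law: Q = K · A · i = 0.3240 × 4104 × 0.04080 = 54.26 m³/day.

54.3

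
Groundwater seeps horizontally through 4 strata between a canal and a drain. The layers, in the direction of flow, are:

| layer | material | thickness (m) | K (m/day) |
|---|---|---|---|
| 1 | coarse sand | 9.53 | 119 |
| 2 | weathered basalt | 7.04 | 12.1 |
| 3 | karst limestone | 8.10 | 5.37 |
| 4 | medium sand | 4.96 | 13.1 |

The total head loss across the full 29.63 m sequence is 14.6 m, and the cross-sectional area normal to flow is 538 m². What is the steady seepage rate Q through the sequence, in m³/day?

3080

Flow is perpendicular to layering, so the layers act in series and the equivalent K is the thickness-weighted harmonic mean.
Total thickness L = 9.53 + 7.04 + 8.10 + 4.96 = 29.63 m.
Σ(b_i/K_i) = 9.53/119 + 7.04/12.1 + 8.10/5.37 + 4.96/13.1 = 2.549 d.
K_eq = L / Σ(b_i/K_i) = 29.63 / 2.549 = 11.62 m/day.
Q = K_eq · A · (Δh/L) = 11.62 × 538 × (14.6/29.63) = 3082 m³/day.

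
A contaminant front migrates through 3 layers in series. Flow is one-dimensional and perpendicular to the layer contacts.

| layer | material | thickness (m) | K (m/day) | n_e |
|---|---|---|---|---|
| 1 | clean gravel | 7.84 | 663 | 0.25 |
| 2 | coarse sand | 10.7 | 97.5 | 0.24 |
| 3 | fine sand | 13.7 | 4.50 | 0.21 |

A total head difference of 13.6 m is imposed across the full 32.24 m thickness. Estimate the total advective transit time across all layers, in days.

With flow normal to the layers, continuity requires the same specific discharge q through every layer.
Σ(b_i/K_i) = 7.84/663 + 10.7/97.5 + 13.7/4.50 = 3.166 d.
q = Δh / Σ(b_i/K_i) = 13.6 / 3.166 = 4.296 m/day.
In each layer the seepage velocity is v_i = q/n_i, so the layer transit time is t_i = b_i·n_i / q:
  layer 1 (clean gravel): t_1 = 7.84 × 0.25 / 4.296 = 0.4563 d
  layer 2 (coarse sand): t_2 = 10.7 × 0.24 / 4.296 = 0.5978 d
  layer 3 (fine sand): t_3 = 13.7 × 0.21 / 4.296 = 0.6698 d
Total t = Σ t_i = 1.724 days.

1.72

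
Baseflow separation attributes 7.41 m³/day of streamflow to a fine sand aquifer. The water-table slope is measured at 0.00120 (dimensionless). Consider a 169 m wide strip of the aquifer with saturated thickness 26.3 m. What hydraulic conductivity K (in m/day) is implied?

1.39

Cross-sectional area A = 169 × 26.3 = 4445 m².
Hydraulic gradient i = 0.00120.
From Q = K·A·i, K = Q / (A·i) = 7.41 / (4445 × 0.001200) = 1.389 m/day.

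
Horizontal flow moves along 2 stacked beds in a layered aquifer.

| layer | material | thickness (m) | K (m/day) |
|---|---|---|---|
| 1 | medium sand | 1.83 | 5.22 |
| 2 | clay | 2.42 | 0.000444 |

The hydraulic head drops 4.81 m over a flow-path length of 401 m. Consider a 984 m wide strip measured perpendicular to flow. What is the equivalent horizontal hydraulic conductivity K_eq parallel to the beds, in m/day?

2.25

Flow is parallel to layering, so each bed carries its own Darcy discharge and the transmissivities add.
Σ(K_i·b_i) = 5.22×1.83 + 0.000444×2.42 = 9.554 m²/day.
Total thickness b = 4.250 m, so K_eq = Σ(K_i·b_i)/b = 2.248 m/day.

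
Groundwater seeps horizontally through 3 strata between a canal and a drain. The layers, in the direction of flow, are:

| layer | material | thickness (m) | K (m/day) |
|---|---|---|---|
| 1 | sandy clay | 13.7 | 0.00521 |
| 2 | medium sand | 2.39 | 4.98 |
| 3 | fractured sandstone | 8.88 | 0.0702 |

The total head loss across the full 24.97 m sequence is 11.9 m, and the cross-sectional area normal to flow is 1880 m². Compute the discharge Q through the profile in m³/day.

Flow is perpendicular to layering, so the layers act in series and the equivalent K is the thickness-weighted harmonic mean.
Total thickness L = 13.7 + 2.39 + 8.88 = 24.97 m.
Σ(b_i/K_i) = 13.7/0.00521 + 2.39/4.98 + 8.88/0.0702 = 2757 d.
K_eq = L / Σ(b_i/K_i) = 24.97 / 2757 = 0.009058 m/day.
Q = K_eq · A · (Δh/L) = 0.009058 × 1880 × (11.9/24.97) = 8.116 m³/day.

8.12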